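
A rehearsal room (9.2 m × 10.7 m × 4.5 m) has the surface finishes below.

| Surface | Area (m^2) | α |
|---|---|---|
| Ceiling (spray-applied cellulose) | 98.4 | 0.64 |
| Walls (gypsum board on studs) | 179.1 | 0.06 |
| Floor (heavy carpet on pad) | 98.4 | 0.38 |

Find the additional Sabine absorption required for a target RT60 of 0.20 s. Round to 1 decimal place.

Equivalent absorption area: A₁ = 98.4·0.64 + 179.1·0.06 + 98.4·0.38 = 111.114 m^2.
For T = 0.20 s, need A₂ = 0.161·V/T = 0.161·442.98/0.20 = 356.599 sabins.
Shortfall: 356.599 − 111.114 = 245.5 sabins.

245.5 sabins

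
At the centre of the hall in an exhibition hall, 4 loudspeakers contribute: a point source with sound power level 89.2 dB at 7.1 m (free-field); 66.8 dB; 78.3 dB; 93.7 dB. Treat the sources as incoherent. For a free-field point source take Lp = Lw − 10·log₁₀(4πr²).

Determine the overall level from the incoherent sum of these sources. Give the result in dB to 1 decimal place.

93.8 dB

Source at 7.1 m: Lp = 89.2 − 10·log₁₀(4π·7.1²) = 89.2 − 10·log₁₀(633.471) = 61.2 dB.
Σ 10^(Lᵢ/10) = 2.418e+09.
L_total = 10·log₁₀(2.418e+09) = 93.8 dB.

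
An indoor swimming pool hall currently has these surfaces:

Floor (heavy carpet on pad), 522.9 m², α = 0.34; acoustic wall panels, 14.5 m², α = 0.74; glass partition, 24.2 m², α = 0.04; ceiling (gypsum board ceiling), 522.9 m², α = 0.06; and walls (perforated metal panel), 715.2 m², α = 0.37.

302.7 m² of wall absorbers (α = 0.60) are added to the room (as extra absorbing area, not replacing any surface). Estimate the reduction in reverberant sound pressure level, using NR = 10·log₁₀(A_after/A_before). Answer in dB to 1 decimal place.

Summing Sᵢαᵢ: 177.786 + 10.730 + 0.968 + 31.374 + 264.624 → A_before = 485.482 sabins.
Treatment contributes 302.7·0.60 = 181.620 sabins.
A_after = 485.482 + 181.620 = 667.102 sabins.
Reduction = 10 log₁₀(A_after/A_before) = 10 log₁₀(1.3741) = 1.4 dB.

1.4 dB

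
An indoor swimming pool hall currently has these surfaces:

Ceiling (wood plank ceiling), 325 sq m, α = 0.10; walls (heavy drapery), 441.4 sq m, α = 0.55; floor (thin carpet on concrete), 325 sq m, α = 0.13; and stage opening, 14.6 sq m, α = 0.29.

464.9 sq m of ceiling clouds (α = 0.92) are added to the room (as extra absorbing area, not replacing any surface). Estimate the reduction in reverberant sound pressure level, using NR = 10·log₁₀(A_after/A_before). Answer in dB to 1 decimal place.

A_before = Σ Sᵢαᵢ = 325×0.10 + 441.4×0.55 + 325×0.13 + 14.6×0.29 = 321.754 sabins.
Added absorption = 464.9 × 0.92 = 427.708 sabins.
A_after = 321.754 + 427.708 = 749.462 sabins.
Reduction = 10 log₁₀(A_after/A_before) = 10 log₁₀(2.3293) = 3.7 dB.

3.7 dB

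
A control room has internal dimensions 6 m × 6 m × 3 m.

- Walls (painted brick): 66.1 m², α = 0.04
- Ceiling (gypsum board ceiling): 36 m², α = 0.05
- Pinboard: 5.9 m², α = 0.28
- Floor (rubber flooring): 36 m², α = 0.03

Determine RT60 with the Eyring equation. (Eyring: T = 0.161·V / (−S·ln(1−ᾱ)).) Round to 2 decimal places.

S = Σ Sᵢ = 144.0 m².
Σ(Sᵢαᵢ) = 66.1·0.04 + 36·0.05 + 5.9·0.28 + 36·0.03 = 7.176.
ᾱ = 7.176 / 144.0 = 0.0498.
Eyring denominator: −S ln(1−ᾱ) = 7.356.
V = 6 × 6 × 3 = 108 m³.
RT60 = 0.161 × 108 / 7.356 = 2.36 s.

2.36 s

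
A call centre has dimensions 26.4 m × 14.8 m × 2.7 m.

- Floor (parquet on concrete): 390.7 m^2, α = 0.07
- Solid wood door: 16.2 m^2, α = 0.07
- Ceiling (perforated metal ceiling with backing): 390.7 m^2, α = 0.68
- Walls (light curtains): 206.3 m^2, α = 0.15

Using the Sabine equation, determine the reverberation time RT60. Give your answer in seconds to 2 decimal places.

0.52 sec

Equivalent absorption area: A = 390.7×0.07 + 16.2×0.07 + 390.7×0.68 + 206.3×0.15 = 325.104 m^2.
V = 26.4·14.8·2.7 = 1054.944 m³.
Sabine: RT60 = 0.161 × 1054.944 / 325.104 = 0.52 s.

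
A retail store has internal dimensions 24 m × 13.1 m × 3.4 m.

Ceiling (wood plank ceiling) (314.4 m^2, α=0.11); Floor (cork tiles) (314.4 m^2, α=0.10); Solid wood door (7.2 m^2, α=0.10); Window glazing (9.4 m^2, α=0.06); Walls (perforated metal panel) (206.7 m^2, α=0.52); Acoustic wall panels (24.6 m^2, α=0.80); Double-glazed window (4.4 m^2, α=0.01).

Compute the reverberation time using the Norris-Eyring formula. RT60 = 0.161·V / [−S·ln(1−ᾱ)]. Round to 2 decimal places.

S = Σ Sᵢ = 881.1 m^2.
Absorption A = 314.4×0.11 + 314.4×0.10 + 7.2×0.10 + 9.4×0.06 + 206.7×0.52 + 24.6×0.80 + 4.4×0.01 = 194.516 sabins.
Mean coefficient ᾱ = A/S = 0.2208.
Eyring denominator: −S ln(1−ᾱ) = 219.823.
V = 24 × 13.1 × 3.4 = 1068.96 m³.
RT60 = 0.161 × 1068.96 / 219.823 = 0.78 s.

0.78 s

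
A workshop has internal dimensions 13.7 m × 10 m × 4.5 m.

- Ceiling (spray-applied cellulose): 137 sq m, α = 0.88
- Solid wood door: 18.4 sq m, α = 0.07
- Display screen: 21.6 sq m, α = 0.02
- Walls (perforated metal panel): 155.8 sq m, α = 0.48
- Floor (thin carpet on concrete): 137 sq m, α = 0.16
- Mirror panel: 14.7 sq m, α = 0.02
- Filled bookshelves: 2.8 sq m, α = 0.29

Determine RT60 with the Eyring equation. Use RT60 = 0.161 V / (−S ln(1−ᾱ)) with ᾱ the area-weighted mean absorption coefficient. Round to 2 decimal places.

0.34 s

Total surface area S = 137 + 18.4 + 21.6 + 155.8 + 137 + 14.7 + 2.8 = 487.3 sq m.
Absorption A = 137·0.88 + 18.4·0.07 + 21.6·0.02 + 155.8·0.48 + 137·0.16 + 14.7·0.02 + 2.8·0.29 = 220.090 sabins.
ᾱ = 220.090 / 487.3 = 0.4517.
−S·ln(1−ᾱ) = −487.3 × ln(1 − 0.4517) = 292.835.
V = 13.7 × 10 × 4.5 = 616.5 m³.
T = 0.161·V/[−S·ln(1−ᾱ)] = 0.161·616.5/292.835 = 0.34 s.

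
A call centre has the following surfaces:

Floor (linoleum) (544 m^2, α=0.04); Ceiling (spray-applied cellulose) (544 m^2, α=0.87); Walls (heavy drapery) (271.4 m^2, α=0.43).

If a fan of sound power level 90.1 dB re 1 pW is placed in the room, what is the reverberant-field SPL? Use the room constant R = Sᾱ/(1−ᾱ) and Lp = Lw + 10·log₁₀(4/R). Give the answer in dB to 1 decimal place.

65.7 dB

A = 611.742 sabins; S = 1359.4 m^2.
ᾱ = 611.742/1359.4 = 0.4500; R = Sᾱ/(1−ᾱ) = 611.742/(1−0.4500) = 1112.258 m^2.
Lp = 90.1 + 10·log₁₀(4/1112.258) = 90.1 + (-24.44) = 65.7 dB.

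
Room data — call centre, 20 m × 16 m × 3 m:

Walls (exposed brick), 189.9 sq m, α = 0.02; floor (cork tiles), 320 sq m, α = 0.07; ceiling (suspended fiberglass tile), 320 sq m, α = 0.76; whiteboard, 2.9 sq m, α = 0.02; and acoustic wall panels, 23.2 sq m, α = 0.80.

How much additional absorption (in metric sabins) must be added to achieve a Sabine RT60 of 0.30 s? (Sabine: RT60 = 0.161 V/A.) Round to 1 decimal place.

A₁ = Σ Sᵢαᵢ = 189.9×0.02 + 320×0.07 + 320×0.76 + 2.9×0.02 + 23.2×0.80 = 288.016 sabins.
Target A₂ = 0.161·960/0.30 = 515.200 sabins (V = 960 m³).
ΔA = A₂ − A₁ = 515.200 − 288.016 = 227.2 sabins.

227.2 sabins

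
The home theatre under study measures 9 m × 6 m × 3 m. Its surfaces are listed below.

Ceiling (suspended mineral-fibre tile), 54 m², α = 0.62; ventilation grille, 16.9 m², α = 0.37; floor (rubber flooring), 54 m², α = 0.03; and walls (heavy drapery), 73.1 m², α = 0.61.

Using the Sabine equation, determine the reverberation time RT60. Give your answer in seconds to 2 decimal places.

0.30 seconds

Total absorption A = 54×0.62 + 16.9×0.37 + 54×0.03 + 73.1×0.61
  = 33.480 + 6.253 + 1.620 + 44.591 = 85.944 m² sabins.
V = 9·6·3 = 162 m³.
T = 0.161 V/A = 0.161·162/85.944 = 0.30 s.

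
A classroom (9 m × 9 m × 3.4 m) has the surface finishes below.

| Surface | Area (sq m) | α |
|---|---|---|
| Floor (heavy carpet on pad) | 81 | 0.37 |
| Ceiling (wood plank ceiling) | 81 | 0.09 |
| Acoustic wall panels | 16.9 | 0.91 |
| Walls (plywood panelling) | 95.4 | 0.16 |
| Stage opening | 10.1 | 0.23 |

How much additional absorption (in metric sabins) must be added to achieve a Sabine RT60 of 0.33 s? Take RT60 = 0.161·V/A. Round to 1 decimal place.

64.1 sabins

Summing Sᵢαᵢ: 29.970 + 7.290 + 15.379 + 15.264 + 2.323 → A₁ = 70.226 sabins.
Target A₂ = 0.161·275.4/0.33 = 134.362 sabins (V = 275.4 m³).
Shortfall: 134.362 − 70.226 = 64.1 sabins.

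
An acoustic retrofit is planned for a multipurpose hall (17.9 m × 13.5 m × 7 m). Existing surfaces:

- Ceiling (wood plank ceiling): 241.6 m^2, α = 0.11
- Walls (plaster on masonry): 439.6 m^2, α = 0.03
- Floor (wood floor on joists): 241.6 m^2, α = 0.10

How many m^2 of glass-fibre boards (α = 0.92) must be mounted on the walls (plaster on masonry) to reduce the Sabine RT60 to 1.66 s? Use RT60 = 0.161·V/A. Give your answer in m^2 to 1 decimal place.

112.5

Summing Sᵢαᵢ: 26.576 + 13.188 + 24.160 → A₁ = 63.924 sabins.
Required A₂ = 0.161·1691.55/1.66 = 164.060 sabins.
ΔA needed = 164.060 − 63.924 = 100.136 sabins.
Net gain per m^2: Δα = 0.92 − 0.03 = 0.89.
Area = ΔA/Δα = 100.136/0.89 = 112.5 m^2.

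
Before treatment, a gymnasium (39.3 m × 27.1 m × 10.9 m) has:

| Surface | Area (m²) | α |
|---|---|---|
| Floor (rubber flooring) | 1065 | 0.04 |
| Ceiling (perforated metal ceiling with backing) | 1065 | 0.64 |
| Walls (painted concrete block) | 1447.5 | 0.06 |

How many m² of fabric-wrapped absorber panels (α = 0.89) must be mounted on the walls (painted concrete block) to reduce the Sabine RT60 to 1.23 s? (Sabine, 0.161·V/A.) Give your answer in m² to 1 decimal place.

A₁ = Σ Sᵢαᵢ = 1065*0.04 + 1065*0.64 + 1447.5*0.06 = 811.050 sabins.
V = 11608.827 m³. Target absorption A₂ = 0.161 × 11608.827 / 1.23 = 1519.529 sabins.
ΔA needed = 1519.529 − 811.050 = 708.479 sabins.
Each m² of panel replacing the walls (painted concrete block) adds (0.89 − 0.06) = 0.83 sabins.
Area = ΔA/Δα = 708.479/0.83 = 853.6 m².

853.6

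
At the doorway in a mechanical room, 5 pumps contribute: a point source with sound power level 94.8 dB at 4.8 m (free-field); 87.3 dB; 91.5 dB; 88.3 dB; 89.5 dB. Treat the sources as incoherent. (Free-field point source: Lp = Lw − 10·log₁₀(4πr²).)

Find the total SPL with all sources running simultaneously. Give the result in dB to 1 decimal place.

Source at 4.8 m: Lp = 94.8 − 10·log₁₀(4π·4.8²) = 94.8 − 10·log₁₀(289.529) = 70.2 dB.
Converting to relative power and adding: 10^(70.2/10) + 10^(87.3/10) + 10^(91.5/10) + 10^(88.3/10) + 10^(89.5/10) = 3.527e+09.
Combined level = 10 log₁₀(3.527e+09) = 95.5 dB.

95.5 dB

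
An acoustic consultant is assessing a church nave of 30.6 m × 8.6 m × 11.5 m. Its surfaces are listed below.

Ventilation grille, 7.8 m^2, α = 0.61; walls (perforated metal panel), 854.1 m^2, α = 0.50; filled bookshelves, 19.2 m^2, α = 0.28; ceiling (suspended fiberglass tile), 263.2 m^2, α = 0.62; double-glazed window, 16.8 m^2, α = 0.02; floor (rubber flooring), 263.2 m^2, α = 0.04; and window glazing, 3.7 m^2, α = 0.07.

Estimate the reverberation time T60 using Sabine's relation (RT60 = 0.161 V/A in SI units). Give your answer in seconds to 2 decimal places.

0.80 seconds

Total absorption A = 7.8×0.61 + 854.1×0.50 + 19.2×0.28 + 263.2×0.62 + 16.8×0.02 + 263.2×0.04 + 3.7×0.07
  = 4.758 + 427.050 + 5.376 + 163.184 + 0.336 + 10.528 + 0.259 = 611.491 m^2 sabins.
Volume V = 30.6 × 8.6 × 11.5 = 3026.34 m³.
Sabine: RT60 = 0.161 × 3026.34 / 611.491 = 0.80 s.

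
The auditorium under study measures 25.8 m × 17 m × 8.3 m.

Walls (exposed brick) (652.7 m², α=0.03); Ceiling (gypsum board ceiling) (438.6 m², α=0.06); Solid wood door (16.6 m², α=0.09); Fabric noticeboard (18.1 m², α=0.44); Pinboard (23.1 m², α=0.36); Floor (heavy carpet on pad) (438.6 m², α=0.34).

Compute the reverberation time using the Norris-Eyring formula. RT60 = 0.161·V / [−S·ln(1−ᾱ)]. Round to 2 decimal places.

2.57 s

Total surface area S = 652.7 + 438.6 + 16.6 + 18.1 + 23.1 + 438.6 = 1587.7 m².
Σ(Sᵢαᵢ) = 652.7·0.03 + 438.6·0.06 + 16.6·0.09 + 18.1·0.44 + 23.1·0.36 + 438.6·0.34 = 212.795.
ᾱ = 212.795 / 1587.7 = 0.1340.
−S·ln(1−ᾱ) = −1587.7 × ln(1 − 0.1340) = 228.423.
V = 25.8 × 17 × 8.3 = 3640.38 m³.
RT60 = 0.161 × 3640.38 / 228.423 = 2.57 s.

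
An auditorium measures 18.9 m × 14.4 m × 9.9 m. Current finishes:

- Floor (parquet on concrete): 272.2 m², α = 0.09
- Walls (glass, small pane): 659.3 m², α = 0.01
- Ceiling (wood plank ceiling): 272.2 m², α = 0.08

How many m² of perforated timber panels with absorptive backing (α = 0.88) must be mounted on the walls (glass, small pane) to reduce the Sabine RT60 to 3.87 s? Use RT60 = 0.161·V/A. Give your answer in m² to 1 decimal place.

A₁ = Σ Sᵢαᵢ = 272.2*0.09 + 659.3*0.01 + 272.2*0.08 = 52.867 sabins.
Required A₂ = 0.161·2694.384/3.87 = 112.092 sabins.
ΔA needed = 112.092 − 52.867 = 59.225 sabins.
Each m² of panel replacing the walls (glass, small pane) adds (0.88 − 0.01) = 0.87 sabins.
Panel area = 59.225 / 0.87 = 68.1 m².

68.1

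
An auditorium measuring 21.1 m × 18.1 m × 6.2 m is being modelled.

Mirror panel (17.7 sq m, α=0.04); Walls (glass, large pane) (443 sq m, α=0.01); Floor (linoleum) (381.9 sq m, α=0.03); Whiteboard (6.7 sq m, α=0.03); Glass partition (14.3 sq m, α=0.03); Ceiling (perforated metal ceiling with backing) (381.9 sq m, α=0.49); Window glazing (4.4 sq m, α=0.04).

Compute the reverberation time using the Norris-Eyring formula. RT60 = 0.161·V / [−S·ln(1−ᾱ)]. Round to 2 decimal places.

S = Σ Sᵢ = 1249.9 sq m.
Absorption A = 17.7×0.04 + 443×0.01 + 381.9×0.03 + 6.7×0.03 + 14.3×0.03 + 381.9×0.49 + 4.4×0.04 = 204.532 sabins.
ᾱ = 204.532 / 1249.9 = 0.1636.
Eyring denominator: −S ln(1−ᾱ) = 223.293.
V = 21.1 × 18.1 × 6.2 = 2367.842 m³.
T = 0.161·V/[−S·ln(1−ᾱ)] = 0.161·2367.842/223.293 = 1.71 s.

1.71 s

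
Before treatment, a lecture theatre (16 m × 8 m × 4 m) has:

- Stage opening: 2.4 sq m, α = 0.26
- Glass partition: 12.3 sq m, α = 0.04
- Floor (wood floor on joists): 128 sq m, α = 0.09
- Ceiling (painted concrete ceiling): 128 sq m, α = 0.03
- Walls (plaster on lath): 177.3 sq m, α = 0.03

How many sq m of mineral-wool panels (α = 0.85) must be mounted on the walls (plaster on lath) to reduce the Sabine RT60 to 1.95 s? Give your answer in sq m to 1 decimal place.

25.0

Equivalent absorption area: A₁ = 2.4×0.26 + 12.3×0.04 + 128×0.09 + 128×0.03 + 177.3×0.03 = 21.795 sq m.
V = 512 m³. Target absorption A₂ = 0.161 × 512 / 1.95 = 42.273 sabins.
ΔA needed = 42.273 − 21.795 = 20.478 sabins.
Net gain per sq m: Δα = 0.85 − 0.03 = 0.82.
Panel area = 20.478 / 0.82 = 25.0 sq m.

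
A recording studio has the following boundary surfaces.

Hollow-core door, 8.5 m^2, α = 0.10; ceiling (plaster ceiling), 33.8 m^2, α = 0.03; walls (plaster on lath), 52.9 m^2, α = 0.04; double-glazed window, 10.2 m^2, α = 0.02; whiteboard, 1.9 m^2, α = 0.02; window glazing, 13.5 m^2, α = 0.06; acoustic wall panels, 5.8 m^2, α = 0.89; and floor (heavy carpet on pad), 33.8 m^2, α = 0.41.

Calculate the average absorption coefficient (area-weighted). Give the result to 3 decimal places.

Total surface area S = 160.4 m^2.
Weighted sum Σ Sα = 24.052.
ᾱ = 24.052 / 160.4 = 0.150.

0.150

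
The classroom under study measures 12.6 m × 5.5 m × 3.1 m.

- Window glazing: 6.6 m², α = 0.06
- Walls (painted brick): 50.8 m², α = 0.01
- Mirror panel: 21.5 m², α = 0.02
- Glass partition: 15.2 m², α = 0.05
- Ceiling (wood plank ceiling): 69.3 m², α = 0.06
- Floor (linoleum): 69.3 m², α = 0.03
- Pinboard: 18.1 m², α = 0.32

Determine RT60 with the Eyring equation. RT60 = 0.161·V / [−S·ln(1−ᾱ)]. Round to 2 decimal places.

2.38 sec

S = Σ Sᵢ = 250.8 m².
Absorption A = 6.6×0.06 + 50.8×0.01 + 21.5×0.02 + 15.2×0.05 + 69.3×0.06 + 69.3×0.03 + 18.1×0.32 = 14.123 sabins.
Mean coefficient ᾱ = A/S = 0.0563.
Eyring denominator: −S ln(1−ᾱ) = 14.533.
V = 12.6 × 5.5 × 3.1 = 214.83 m³.
RT60 = 0.161 × 214.83 / 14.533 = 2.38 s.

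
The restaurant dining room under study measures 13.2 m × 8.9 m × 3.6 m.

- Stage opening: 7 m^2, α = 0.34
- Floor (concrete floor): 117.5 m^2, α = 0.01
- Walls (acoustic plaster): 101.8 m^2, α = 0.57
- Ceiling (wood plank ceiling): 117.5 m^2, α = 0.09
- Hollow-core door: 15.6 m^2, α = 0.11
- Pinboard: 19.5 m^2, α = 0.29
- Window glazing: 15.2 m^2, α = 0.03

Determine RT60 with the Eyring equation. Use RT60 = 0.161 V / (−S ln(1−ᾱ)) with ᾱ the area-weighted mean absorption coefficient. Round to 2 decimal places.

S = Σ Sᵢ = 394.1 m^2.
Absorption A = 7·0.34 + 117.5·0.01 + 101.8·0.57 + 117.5·0.09 + 15.6·0.11 + 19.5·0.29 + 15.2·0.03 = 79.983 sabins.
Mean coefficient ᾱ = A/S = 0.2030.
−S·ln(1−ᾱ) = −394.1 × ln(1 − 0.2030) = 89.422.
V = 13.2 × 8.9 × 3.6 = 422.928 m³.
T = 0.161·V/[−S·ln(1−ᾱ)] = 0.161·422.928/89.422 = 0.76 s.

0.76 seconds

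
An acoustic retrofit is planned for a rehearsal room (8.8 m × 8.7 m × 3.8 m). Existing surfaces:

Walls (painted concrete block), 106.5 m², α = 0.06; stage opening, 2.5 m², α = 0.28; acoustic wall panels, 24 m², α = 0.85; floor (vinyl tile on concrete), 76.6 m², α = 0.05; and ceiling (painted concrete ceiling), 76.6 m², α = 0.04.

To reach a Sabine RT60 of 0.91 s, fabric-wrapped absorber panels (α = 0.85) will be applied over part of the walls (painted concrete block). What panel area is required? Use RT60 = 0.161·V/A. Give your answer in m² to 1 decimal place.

Total absorption A₁ = 106.5*0.06 + 2.5*0.28 + 24*0.85 + 76.6*0.05 + 76.6*0.04
  = 6.390 + 0.700 + 20.400 + 3.830 + 3.064 = 34.384 m² sabins.
Required A₂ = 0.161·290.928/0.91 = 51.472 sabins.
ΔA needed = 51.472 − 34.384 = 17.088 sabins.
Each m² of panel replacing the walls (painted concrete block) adds (0.85 − 0.06) = 0.79 sabins.
Area = ΔA/Δα = 17.088/0.79 = 21.6 m².

21.6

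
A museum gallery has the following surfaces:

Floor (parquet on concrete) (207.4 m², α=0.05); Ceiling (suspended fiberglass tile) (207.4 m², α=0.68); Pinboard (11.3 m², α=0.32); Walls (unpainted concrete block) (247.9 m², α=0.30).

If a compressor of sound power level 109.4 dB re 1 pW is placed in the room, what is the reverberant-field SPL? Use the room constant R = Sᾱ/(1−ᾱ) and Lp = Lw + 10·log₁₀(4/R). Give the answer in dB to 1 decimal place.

90.0 dB

A = 229.388 sabins; S = 674.0 m².
ᾱ = 0.3403, so room constant R = A/(1−ᾱ) = 347.716 m².
Lp = Lw + 10 log₁₀(4/R) = 109.4 -19.39 = 90.0 dB.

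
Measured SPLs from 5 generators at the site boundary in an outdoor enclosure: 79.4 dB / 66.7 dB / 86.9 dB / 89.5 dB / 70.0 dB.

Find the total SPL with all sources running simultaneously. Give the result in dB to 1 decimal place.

91.7 dB

Σ 10^(Lᵢ/10) = 1.483e+09.
L_total = 10·log₁₀(1.483e+09) = 91.7 dB.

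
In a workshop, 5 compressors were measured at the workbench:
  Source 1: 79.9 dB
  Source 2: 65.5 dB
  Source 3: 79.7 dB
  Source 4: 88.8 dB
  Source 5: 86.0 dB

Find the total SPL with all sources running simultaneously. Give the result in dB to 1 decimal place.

Σ 10^(Lᵢ/10) = 1.351e+09.
Combined level = 10 log₁₀(1.351e+09) = 91.3 dB.

91.3 dB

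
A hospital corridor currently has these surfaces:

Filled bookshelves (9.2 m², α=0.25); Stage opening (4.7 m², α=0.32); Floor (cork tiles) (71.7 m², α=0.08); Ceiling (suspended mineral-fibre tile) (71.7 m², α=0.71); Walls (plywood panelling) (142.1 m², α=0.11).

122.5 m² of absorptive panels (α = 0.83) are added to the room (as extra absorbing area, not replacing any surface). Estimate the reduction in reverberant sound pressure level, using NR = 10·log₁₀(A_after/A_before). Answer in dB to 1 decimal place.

Summing Sᵢαᵢ: 2.300 + 1.504 + 5.736 + 50.907 + 15.631 → A_before = 76.078 sabins.
Treatment contributes 122.5·0.83 = 101.675 sabins.
A_after = 76.078 + 101.675 = 177.753 sabins.
NR = 10·log₁₀(177.753/76.078) = 3.7 dB.

3.7 dB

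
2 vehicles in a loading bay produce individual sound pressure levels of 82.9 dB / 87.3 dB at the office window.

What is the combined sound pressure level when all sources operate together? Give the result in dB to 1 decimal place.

88.6 dB

Converting to relative power and adding: 10^(82.9/10) + 10^(87.3/10) = 7.32e+08.
Back to dB: 10·log₁₀ Σ = 88.6 dB.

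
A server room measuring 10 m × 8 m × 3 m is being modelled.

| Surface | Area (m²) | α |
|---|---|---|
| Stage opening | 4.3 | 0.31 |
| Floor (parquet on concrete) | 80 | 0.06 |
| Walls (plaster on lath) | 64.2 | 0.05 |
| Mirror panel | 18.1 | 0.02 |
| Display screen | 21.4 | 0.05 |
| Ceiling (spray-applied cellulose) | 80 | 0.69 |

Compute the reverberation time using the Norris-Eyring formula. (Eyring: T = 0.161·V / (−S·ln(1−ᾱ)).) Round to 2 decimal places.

S = Σ Sᵢ = 268.0 m².
Σ(Sᵢαᵢ) = 4.3·0.31 + 80·0.06 + 64.2·0.05 + 18.1·0.02 + 21.4·0.05 + 80·0.69 = 65.975.
Mean coefficient ᾱ = A/S = 0.2462.
−S·ln(1−ᾱ) = −268.0 × ln(1 − 0.2462) = 75.744.
V = 10 × 8 × 3 = 240 m³.
T = 0.161·V/[−S·ln(1−ᾱ)] = 0.161·240/75.744 = 0.51 s.

0.51 s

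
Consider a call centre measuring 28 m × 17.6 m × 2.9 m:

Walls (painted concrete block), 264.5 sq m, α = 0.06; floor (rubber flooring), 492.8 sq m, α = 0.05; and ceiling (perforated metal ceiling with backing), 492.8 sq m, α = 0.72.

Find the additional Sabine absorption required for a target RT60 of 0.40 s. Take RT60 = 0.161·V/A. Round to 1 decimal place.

179.9 sabins

Total absorption A₁ = 264.5·0.06 + 492.8·0.05 + 492.8·0.72
  = 15.870 + 24.640 + 354.816 = 395.326 sq m sabins.
V = 1429.12 m³. Required absorption A₂ = 0.161 × 1429.12 / 0.40 = 575.221 sabins.
Additional absorption ΔA = 575.221 − 395.326 = 179.9 sabins.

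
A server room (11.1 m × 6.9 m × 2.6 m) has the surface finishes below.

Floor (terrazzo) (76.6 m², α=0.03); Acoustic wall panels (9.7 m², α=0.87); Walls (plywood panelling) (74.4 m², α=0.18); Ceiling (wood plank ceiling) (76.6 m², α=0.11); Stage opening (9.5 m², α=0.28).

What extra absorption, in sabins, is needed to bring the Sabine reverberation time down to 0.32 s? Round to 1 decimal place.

65.0 sabins

Summing Sᵢαᵢ: 2.298 + 8.439 + 13.392 + 8.426 + 2.660 → A₁ = 35.215 sabins.
V = 199.134 m³. Required absorption A₂ = 0.161 × 199.134 / 0.32 = 100.189 sabins.
ΔA = A₂ − A₁ = 100.189 − 35.215 = 65.0 sabins.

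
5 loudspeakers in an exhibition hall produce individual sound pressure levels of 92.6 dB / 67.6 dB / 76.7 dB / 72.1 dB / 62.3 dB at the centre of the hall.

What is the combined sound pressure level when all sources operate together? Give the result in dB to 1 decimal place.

92.8 dB

Σ 10^(Lᵢ/10) = 1.89e+09.
Back to dB: 10·log₁₀ Σ = 92.8 dB.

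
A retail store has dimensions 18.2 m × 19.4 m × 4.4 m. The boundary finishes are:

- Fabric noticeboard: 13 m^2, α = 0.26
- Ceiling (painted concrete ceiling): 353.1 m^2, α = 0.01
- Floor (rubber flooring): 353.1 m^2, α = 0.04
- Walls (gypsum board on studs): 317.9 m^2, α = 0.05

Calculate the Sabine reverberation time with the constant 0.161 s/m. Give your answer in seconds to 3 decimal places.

6.773 s

A = Σ Sᵢαᵢ = 13*0.26 + 353.1*0.01 + 353.1*0.04 + 317.9*0.05 = 36.930 sabins.
Room volume: 1553.552 m³.
Sabine: RT60 = 0.161 × 1553.552 / 36.930 = 6.773 s.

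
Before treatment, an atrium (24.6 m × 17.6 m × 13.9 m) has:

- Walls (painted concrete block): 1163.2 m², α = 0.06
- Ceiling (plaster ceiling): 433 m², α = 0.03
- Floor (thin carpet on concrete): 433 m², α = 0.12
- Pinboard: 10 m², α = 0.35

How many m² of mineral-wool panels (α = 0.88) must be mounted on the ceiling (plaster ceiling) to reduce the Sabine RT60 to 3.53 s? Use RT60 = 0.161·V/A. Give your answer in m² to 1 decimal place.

A₁ = Σ Sᵢαᵢ = 1163.2·0.06 + 433·0.03 + 433·0.12 + 10·0.35 = 138.242 sabins.
V = 6018.144 m³. Target absorption A₂ = 0.161 × 6018.144 / 3.53 = 274.482 sabins.
Absorption to add: 274.482 − 138.242 = 136.240 sabins.
Each m² of panel replacing the ceiling (plaster ceiling) adds (0.88 − 0.03) = 0.85 sabins.
Panel area = 136.240 / 0.85 = 160.3 m².

160.3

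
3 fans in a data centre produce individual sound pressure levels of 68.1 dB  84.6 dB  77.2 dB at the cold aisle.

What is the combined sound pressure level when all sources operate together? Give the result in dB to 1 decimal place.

Σ 10^(Lᵢ/10) = 3.473e+08.
Combined level = 10 log₁₀(3.473e+08) = 85.4 dB.

85.4 dB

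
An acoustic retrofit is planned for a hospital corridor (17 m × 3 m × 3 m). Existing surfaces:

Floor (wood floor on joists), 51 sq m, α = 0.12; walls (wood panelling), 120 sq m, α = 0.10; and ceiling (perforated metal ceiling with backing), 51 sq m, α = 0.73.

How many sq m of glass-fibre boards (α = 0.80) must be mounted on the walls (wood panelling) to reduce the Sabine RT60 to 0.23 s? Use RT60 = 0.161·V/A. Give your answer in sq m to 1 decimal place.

A₁ = Σ Sᵢαᵢ = 51·0.12 + 120·0.10 + 51·0.73 = 55.350 sabins.
Required A₂ = 0.161·153/0.23 = 107.100 sabins.
Absorption to add: 107.100 − 55.350 = 51.750 sabins.
Net gain per sq m: Δα = 0.80 − 0.10 = 0.70.
Area = ΔA/Δα = 51.750/0.70 = 73.9 sq m.

73.9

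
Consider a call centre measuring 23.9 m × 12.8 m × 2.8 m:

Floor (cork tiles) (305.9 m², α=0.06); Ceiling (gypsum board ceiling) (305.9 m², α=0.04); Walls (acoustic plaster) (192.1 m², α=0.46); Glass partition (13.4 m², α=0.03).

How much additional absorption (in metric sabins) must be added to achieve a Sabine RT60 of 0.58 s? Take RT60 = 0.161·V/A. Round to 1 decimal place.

118.4 sabins

Equivalent absorption area: A₁ = 305.9×0.06 + 305.9×0.04 + 192.1×0.46 + 13.4×0.03 = 119.358 m².
V = 856.576 m³. Required absorption A₂ = 0.161 × 856.576 / 0.58 = 237.774 sabins.
ΔA = A₂ − A₁ = 237.774 − 119.358 = 118.4 sabins.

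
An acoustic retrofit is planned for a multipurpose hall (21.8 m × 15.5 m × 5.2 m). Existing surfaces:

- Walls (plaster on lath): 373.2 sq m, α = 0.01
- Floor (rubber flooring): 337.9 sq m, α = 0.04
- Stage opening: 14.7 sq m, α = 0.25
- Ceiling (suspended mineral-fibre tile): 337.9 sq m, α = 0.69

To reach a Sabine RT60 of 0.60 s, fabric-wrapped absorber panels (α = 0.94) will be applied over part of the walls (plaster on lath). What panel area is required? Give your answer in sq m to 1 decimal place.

A₁ = Σ Sᵢαᵢ = 373.2×0.01 + 337.9×0.04 + 14.7×0.25 + 337.9×0.69 = 254.074 sabins.
V = 1757.08 m³. Target absorption A₂ = 0.161 × 1757.08 / 0.60 = 471.483 sabins.
ΔA needed = 471.483 − 254.074 = 217.409 sabins.
Net gain per sq m: Δα = 0.94 − 0.01 = 0.93.
Panel area = 217.409 / 0.93 = 233.8 sq m.

233.8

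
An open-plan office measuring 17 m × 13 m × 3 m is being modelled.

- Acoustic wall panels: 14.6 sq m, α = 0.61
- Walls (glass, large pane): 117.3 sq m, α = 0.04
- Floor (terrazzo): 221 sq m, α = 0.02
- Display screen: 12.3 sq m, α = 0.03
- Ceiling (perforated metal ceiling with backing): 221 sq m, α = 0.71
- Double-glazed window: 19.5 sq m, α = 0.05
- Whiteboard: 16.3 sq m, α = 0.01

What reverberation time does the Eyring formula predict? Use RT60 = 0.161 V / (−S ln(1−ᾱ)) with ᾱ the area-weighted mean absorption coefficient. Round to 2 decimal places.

0.51 s

S = Σ Sᵢ = 622.0 sq m.
Absorption A = 14.6×0.61 + 117.3×0.04 + 221×0.02 + 12.3×0.03 + 221×0.71 + 19.5×0.05 + 16.3×0.01 = 176.435 sabins.
Mean coefficient ᾱ = A/S = 0.2837.
−S·ln(1−ᾱ) = −622.0 × ln(1 − 0.2837) = 207.534.
V = 17 × 13 × 3 = 663 m³.
RT60 = 0.161 × 663 / 207.534 = 0.51 s.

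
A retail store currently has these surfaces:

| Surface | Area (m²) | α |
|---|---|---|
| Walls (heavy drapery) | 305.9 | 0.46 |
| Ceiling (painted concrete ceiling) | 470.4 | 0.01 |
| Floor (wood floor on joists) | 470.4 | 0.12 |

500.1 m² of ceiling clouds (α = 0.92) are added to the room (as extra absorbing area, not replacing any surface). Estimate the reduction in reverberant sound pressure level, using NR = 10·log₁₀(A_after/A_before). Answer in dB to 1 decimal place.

Summing Sᵢαᵢ: 140.714 + 4.704 + 56.448 → A_before = 201.866 sabins.
Treatment contributes 500.1·0.92 = 460.092 sabins.
New total A_after = 661.958 sabins.
NR = 10·log₁₀(661.958/201.866) = 5.2 dB.

5.2 dB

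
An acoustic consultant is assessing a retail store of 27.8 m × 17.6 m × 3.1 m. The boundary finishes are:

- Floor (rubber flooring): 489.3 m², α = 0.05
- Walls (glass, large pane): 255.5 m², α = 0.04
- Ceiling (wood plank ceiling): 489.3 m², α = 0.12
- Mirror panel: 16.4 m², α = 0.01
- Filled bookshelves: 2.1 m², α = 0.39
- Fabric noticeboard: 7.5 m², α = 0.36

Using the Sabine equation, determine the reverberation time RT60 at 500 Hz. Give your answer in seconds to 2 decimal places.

A = Σ Sᵢαᵢ = 489.3×0.05 + 255.5×0.04 + 489.3×0.12 + 16.4×0.01 + 2.1×0.39 + 7.5×0.36 = 97.084 sabins.
Volume V = 27.8 × 17.6 × 3.1 = 1516.768 m³.
Sabine: RT60 = 0.161 × 1516.768 / 97.084 = 2.52 s.

2.52 s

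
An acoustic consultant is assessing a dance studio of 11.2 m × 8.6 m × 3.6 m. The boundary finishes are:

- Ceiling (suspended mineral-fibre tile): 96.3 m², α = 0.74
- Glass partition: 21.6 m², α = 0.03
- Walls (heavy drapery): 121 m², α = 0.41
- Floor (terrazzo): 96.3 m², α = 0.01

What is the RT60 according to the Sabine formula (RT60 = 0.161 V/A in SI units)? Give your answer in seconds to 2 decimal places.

A = Σ Sᵢαᵢ = 96.3*0.74 + 21.6*0.03 + 121*0.41 + 96.3*0.01 = 122.483 sabins.
Room volume: 346.752 m³.
Sabine: RT60 = 0.161 × 346.752 / 122.483 = 0.46 s.

0.46 s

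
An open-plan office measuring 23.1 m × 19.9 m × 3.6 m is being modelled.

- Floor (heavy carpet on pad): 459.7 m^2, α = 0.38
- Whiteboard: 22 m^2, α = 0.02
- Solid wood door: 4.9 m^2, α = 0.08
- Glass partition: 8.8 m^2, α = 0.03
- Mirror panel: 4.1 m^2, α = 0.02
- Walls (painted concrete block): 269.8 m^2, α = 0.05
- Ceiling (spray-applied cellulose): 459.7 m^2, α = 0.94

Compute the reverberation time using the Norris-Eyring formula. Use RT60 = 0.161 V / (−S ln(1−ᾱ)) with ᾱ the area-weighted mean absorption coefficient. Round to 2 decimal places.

0.31 sec

Total surface area S = 459.7 + 22 + 4.9 + 8.8 + 4.1 + 269.8 + 459.7 = 1229.0 m^2.
Absorption A = 459.7·0.38 + 22·0.02 + 4.9·0.08 + 8.8·0.03 + 4.1·0.02 + 269.8·0.05 + 459.7·0.94 = 621.472 sabins.
Mean coefficient ᾱ = A/S = 0.5057.
Eyring denominator: −S ln(1−ᾱ) = 865.969.
V = 23.1 × 19.9 × 3.6 = 1654.884 m³.
RT60 = 0.161 × 1654.884 / 865.969 = 0.31 s.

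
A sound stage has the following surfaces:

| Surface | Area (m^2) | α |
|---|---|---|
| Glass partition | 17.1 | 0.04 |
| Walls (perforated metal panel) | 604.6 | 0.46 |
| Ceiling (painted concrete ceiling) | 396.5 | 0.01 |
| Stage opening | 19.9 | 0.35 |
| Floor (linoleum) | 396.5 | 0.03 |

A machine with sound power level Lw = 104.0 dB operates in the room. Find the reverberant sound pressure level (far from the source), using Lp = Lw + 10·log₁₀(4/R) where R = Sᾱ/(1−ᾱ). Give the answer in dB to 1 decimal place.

84.2 dB

A = 301.625 sabins; S = 1434.6 m^2.
ᾱ = 301.625/1434.6 = 0.2103; R = Sᾱ/(1−ᾱ) = 301.625/(1−0.2103) = 381.949 m^2.
Lp = Lw + 10 log₁₀(4/R) = 104.0 -19.80 = 84.2 dB.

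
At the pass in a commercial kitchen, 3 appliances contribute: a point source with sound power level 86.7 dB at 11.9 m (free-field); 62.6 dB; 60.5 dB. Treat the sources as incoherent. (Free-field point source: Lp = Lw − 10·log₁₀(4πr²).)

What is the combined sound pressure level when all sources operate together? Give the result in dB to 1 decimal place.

Source at 11.9 m: Lp = 86.7 − 10·log₁₀(4π·11.9²) = 86.7 − 10·log₁₀(1779.524) = 54.2 dB.
Sum in the linear (power) domain: Σ 10^(Lᵢ/10) = 10^(54.2/10) + 10^(62.6/10) + 10^(60.5/10) = 3.205e+06.
Back to dB: 10·log₁₀ Σ = 65.1 dB.

65.1 dB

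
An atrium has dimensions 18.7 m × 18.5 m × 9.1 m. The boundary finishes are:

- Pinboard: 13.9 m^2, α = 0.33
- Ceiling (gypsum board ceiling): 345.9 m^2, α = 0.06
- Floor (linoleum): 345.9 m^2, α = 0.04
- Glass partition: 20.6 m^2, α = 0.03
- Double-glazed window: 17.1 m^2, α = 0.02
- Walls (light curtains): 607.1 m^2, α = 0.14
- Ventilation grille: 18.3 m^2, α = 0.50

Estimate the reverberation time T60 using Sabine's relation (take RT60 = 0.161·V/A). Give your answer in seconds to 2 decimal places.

Summing Sᵢαᵢ: 4.587 + 20.754 + 13.836 + 0.618 + 0.342 + 84.994 + 9.150 → A = 134.281 sabins.
Room volume: 3148.145 m³.
Sabine: RT60 = 0.161 × 3148.145 / 134.281 = 3.77 s.

3.77 seconds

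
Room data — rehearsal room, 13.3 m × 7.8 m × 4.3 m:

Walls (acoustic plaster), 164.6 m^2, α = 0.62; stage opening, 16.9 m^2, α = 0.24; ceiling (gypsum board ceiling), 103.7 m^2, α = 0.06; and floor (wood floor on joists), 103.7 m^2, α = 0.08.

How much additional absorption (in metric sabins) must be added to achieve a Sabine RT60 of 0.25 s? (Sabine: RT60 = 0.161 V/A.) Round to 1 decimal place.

166.7 sabins

A₁ = Σ Sᵢαᵢ = 164.6*0.62 + 16.9*0.24 + 103.7*0.06 + 103.7*0.08 = 120.626 sabins.
V = 446.082 m³. Required absorption A₂ = 0.161 × 446.082 / 0.25 = 287.277 sabins.
Shortfall: 287.277 − 120.626 = 166.7 sabins.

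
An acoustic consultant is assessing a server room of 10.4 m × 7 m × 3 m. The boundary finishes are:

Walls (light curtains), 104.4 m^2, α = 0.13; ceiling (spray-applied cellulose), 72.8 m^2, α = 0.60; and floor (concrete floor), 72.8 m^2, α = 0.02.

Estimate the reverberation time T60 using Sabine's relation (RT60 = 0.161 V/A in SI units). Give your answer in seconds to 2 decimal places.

Equivalent absorption area: A = 104.4·0.13 + 72.8·0.60 + 72.8·0.02 = 58.708 m^2.
Room volume: 218.4 m³.
Sabine: RT60 = 0.161 × 218.4 / 58.708 = 0.60 s.

0.60 s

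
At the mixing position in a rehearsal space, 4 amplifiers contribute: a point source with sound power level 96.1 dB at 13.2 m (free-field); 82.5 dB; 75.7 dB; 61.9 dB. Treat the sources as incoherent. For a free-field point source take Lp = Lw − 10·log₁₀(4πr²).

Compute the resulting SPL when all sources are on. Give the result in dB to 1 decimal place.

Source at 13.2 m: Lp = 96.1 − 10·log₁₀(4π·13.2²) = 96.1 − 10·log₁₀(2189.564) = 62.7 dB.
Converting to relative power and adding: 10^(62.7/10) + 10^(82.5/10) + 10^(75.7/10) + 10^(61.9/10) = 2.184e+08.
L_total = 10·log₁₀(2.184e+08) = 83.4 dB.

83.4 dB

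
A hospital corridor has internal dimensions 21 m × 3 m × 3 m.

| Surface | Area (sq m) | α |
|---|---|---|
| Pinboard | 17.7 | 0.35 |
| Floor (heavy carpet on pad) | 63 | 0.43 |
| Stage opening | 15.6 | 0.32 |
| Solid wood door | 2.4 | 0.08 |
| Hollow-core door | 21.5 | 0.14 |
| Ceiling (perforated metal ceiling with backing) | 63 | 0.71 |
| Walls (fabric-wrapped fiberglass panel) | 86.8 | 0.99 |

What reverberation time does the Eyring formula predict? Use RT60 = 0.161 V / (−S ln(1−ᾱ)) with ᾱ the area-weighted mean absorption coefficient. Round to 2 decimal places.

S = Σ Sᵢ = 270.0 sq m.
Absorption A = 17.7×0.35 + 63×0.43 + 15.6×0.32 + 2.4×0.08 + 21.5×0.14 + 63×0.71 + 86.8×0.99 = 172.141 sabins.
Mean coefficient ᾱ = A/S = 0.6376.
Eyring denominator: −S ln(1−ᾱ) = 274.052.
V = 21 × 3 × 3 = 189 m³.
RT60 = 0.161 × 189 / 274.052 = 0.11 s.

0.11 seconds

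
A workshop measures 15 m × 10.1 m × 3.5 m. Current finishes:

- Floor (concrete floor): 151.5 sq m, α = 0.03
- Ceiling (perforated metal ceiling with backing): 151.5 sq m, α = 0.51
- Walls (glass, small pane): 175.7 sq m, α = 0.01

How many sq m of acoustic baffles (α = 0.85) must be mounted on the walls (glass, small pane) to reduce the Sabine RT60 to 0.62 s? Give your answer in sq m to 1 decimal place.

Total absorption A₁ = 151.5×0.03 + 151.5×0.51 + 175.7×0.01
  = 4.545 + 77.265 + 1.757 = 83.567 sq m sabins.
Required A₂ = 0.161·530.25/0.62 = 137.694 sabins.
Absorption to add: 137.694 − 83.567 = 54.127 sabins.
Net gain per sq m: Δα = 0.85 − 0.01 = 0.84.
Panel area = 54.127 / 0.84 = 64.4 sq m.

64.4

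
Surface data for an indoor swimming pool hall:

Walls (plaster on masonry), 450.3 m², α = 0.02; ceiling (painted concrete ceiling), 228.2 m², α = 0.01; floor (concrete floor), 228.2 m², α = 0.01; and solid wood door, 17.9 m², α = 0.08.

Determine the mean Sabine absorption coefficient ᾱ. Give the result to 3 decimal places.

Total surface area S = 924.6 m².
A = 450.3*0.02 + 228.2*0.01 + 228.2*0.01 + 17.9*0.08 = 15.002 sabins.
ᾱ = 15.002 / 924.6 = 0.016.

0.016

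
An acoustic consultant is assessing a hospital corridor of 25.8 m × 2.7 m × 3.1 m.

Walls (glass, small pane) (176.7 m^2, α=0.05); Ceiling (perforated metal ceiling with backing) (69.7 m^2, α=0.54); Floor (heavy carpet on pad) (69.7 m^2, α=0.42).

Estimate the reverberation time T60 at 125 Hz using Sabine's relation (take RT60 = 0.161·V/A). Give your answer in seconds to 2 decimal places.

0.46 seconds

Summing Sᵢαᵢ: 8.835 + 37.638 + 29.274 → A = 75.747 sabins.
Room volume: 215.946 m³.
Sabine: RT60 = 0.161 × 215.946 / 75.747 = 0.46 s.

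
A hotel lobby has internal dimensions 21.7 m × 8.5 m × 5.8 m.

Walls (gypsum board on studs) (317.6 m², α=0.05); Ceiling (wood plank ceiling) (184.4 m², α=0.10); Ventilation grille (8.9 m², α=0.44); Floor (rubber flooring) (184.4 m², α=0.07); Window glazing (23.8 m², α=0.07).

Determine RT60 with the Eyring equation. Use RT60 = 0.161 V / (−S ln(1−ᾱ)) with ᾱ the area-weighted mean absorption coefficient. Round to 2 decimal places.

3.14 sec

Total surface area S = 317.6 + 184.4 + 8.9 + 184.4 + 23.8 = 719.1 m².
Σ(Sᵢαᵢ) = 317.6·0.05 + 184.4·0.10 + 8.9·0.44 + 184.4·0.07 + 23.8·0.07 = 52.810.
Mean coefficient ᾱ = A/S = 0.0734.
Eyring denominator: −S ln(1−ᾱ) = 54.819.
V = 21.7 × 8.5 × 5.8 = 1069.81 m³.
T = 0.161·V/[−S·ln(1−ᾱ)] = 0.161·1069.81/54.819 = 3.14 s.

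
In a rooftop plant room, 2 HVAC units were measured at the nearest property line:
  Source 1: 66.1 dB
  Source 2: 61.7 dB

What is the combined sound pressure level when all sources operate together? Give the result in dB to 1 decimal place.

67.4 dB

Sum in the linear (power) domain: Σ 10^(Lᵢ/10) = 10^(66.1/10) + 10^(61.7/10) = 5.553e+06.
Combined level = 10 log₁₀(5.553e+06) = 67.4 dB.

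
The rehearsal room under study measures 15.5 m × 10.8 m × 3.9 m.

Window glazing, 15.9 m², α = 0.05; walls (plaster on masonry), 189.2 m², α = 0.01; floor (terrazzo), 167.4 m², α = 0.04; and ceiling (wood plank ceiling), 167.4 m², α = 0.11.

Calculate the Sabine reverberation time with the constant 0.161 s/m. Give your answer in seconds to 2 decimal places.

3.78 seconds

A = Σ Sᵢαᵢ = 15.9*0.05 + 189.2*0.01 + 167.4*0.04 + 167.4*0.11 = 27.797 sabins.
Volume V = 15.5 × 10.8 × 3.9 = 652.86 m³.
RT60 = 0.161 · V / A = 0.161 × 652.86 / 27.797 = 3.78 s.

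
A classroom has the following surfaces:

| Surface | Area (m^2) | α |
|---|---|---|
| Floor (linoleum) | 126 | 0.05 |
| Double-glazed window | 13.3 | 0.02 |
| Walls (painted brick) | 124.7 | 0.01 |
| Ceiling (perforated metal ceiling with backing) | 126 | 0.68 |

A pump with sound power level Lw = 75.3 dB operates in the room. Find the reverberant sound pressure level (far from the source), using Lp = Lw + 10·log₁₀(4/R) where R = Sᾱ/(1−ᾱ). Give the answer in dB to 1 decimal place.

A = 93.493 sabins; S = 390.0 m^2.
ᾱ = 0.2397, so room constant R = A/(1−ᾱ) = 122.969 m^2.
Lp = Lw + 10 log₁₀(4/R) = 75.3 -14.88 = 60.4 dB.

60.4 dB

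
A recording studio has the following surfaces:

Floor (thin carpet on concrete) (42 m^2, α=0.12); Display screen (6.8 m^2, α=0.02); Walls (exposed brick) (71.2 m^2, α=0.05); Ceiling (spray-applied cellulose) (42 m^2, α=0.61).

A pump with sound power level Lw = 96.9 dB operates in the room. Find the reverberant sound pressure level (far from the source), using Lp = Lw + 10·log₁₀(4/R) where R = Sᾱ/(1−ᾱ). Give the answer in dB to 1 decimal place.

A = 34.356 sabins; S = 162.0 m^2.
ᾱ = 0.2121, so room constant R = A/(1−ᾱ) = 43.605 m^2.
Lp = Lw + 10 log₁₀(4/R) = 96.9 -10.37 = 86.5 dB.

86.5 dB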